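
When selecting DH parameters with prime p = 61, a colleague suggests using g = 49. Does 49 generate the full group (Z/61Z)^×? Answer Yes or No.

No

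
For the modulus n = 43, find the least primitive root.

3

φ(43) = 43 − 1 = 42 = 2 · 3 · 7.
g is a primitive root iff g^(42/q) ≢ 1 (mod 43) for each prime q ∈ {2, 3, 7}.
g = 2: 2^21 ≡ 42; 2^14 ≡ 1 — hits 1, so not a primitive root.
g = 3: 3^21 ≡ 42; 3^14 ≡ 36; 3^6 ≡ 41 — none is 1, so 3 is a primitive root.
So 3 is the smallest generator of (Z/43Z)^×.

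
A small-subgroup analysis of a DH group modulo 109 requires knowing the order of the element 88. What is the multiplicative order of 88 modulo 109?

54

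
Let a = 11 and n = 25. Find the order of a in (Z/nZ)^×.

5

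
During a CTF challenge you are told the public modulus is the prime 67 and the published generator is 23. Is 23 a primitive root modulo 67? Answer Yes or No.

φ(67) = 67 − 1 = 66 = 2 · 3 · 11.
It suffices to check that the order of 23 is not a proper divisor of 66: compute 23^(66/q) for q ∈ {2, 3, 11}.
23^33 ≡ 1 (mod 67)  [q = 2: ≡ 1 ✗]
23^22 ≡ 37 (mod 67)  [q = 3: ≢ 1 ✓]
23^6 ≡ 59 (mod 67)  [q = 11: ≢ 1 ✓]
The check at q = 2 fails, so 23 generates a proper subgroup.

No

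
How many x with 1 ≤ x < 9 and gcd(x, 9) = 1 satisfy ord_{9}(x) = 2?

φ(9) = φ(3^2) = 3·(3−1) = 6 = 2 · 3.
(Z/9Z)^× is cyclic (|G| = 6); a cyclic group of order m has exactly φ(d) elements of each order d | m, and none otherwise.
2 | 6, and φ(2) = 2 − 1 = 1.

1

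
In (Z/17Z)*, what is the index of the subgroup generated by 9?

By Lagrange's theorem, ord_17(9) divides φ(17) = 17 − 1 = 16 = 2^4.
Divisors of 16: 1, 2, 4, 8, 16.
Test each divisor d:
9^1 ≡ 9
9^2 ≡ 13
9^4 ≡ 16
9^8 ≡ 1
So ord_17(9) = 8, hence |⟨9⟩| = 8.
The index is φ(17) / ord(9) = 16 / 8 = 2.

2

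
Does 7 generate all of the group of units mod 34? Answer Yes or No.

Yes

φ(34) = φ(2)·φ(17) = 1·16 = 16 = 2^4.
An element g generates (Z/34Z)^× iff g^(16/q) ≢ 1 (mod 34) for each prime q ∈ {2}.
7^8 ≡ 33 (mod 34)  [q = 2: ≢ 1 ✓]
All checks pass, so 7 has order 16 and is a primitive root modulo 34.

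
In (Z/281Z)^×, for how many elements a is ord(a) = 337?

0

φ(281) = 281 − 1 = 280 = 2^3 · 5 · 7.
In a cyclic group of order 280, there are φ(d) elements of order d for each divisor d of 280, and zero for non-divisors.
Since 337 ∤ 280, the count is 0.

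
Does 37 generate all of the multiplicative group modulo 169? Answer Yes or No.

φ(169) = φ(13^2) = 13·(13−1) = 156 = 2^2 · 3 · 13.
It suffices to check that the order of 37 is not a proper divisor of 156: compute 37^(156/q) for q ∈ {2, 3, 13}.
37^78 ≡ 168 (mod 169)  [q = 2: ≢ 1 ✓]
37^52 ≡ 146 (mod 169)  [q = 3: ≢ 1 ✓]
37^12 ≡ 144 (mod 169)  [q = 13: ≢ 1 ✓]
All checks pass, so 37 has order 156 and is a primitive root modulo 169.

Yes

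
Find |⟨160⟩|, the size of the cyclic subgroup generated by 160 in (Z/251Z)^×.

50

The order of 160 must divide φ(251) = 251 − 1 = 250 = 2 · 5^3.
Divisors of 250: 1, 2, 5, 10, 25, 50, 125, 250.
Evaluate successive powers at the divisors of 250:
160^1 ≡ 160
160^2 ≡ 249
160^5 ≡ 138
160^10 ≡ 219
160^25 ≡ 250
160^50 ≡ 1
The smallest such exponent is 50, so the order of 160 is 50.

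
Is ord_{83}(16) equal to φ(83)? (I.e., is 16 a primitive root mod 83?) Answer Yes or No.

No

φ(83) = 83 − 1 = 82 = 2 · 41.
Test 16^(82/q) mod 83 for each prime factor q of 82:
16^41 ≡ 1 (mod 83)  [q = 2: ≡ 1 ✗]
16^2 ≡ 7 (mod 83)  [q = 41: ≢ 1 ✓]
16^41 ≡ 1 shows ord(16) | 41, strictly less than φ(83); not a primitive root.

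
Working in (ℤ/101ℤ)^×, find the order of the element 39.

20

By Lagrange's theorem, ord_101(39) divides φ(101) = 101 − 1 = 100 = 2^2 · 5^2.
Divisors of 100: 1, 2, 4, 5, 10, 20, 25, 50, 100.
Check 39^d mod 101 for each divisor in increasing order:
39^1 ≡ 39 (mod 101)
39^2 ≡ 6 (mod 101)
39^4 ≡ 36 (mod 101)
39^5 ≡ 91 (mod 101)
39^10 ≡ 100 (mod 101)
39^20 ≡ 1 (mod 101) ✓
So ord_101(39) = 20.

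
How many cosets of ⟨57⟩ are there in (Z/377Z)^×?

Since 57 ∈ (Z/377Z)^×, its order divides φ(377) = φ(13·29) = (13−1)·(29−1) = 12·28 = 336 = 2^4 · 3 · 7.
Divisors of 336: 1, 2, 3, 4, 6, 7, 8, 12, 14, 16, 21, 24, 28, 42, 48, 56, 84, 112, 168, 336.
Test each divisor d:
57^1 ≡ 57
57^2 ≡ 233
57^3 ≡ 86
57^4 ≡ 1
Thus |⟨57⟩| = ord(57) = 4.
Index = |(Z/377Z)^×| / |⟨57⟩| = 336 / 4 = 84.

84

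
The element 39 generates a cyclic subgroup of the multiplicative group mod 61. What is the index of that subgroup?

2

Since 39 ∈ (Z/61Z)^×, its order divides φ(61) = 61 − 1 = 60 = 2^2 · 3 · 5.
Divisors of 60: 1, 2, 3, 4, 5, 6, 10, 12, 15, 20, 30, 60.
Evaluate successive powers at the divisors of 60:
39^1 ≡ 39
39^2 ≡ 57
39^3 ≡ 27
39^4 ≡ 16
39^5 ≡ 14
39^6 ≡ 58
39^10 ≡ 13
39^12 ≡ 9
39^15 ≡ 60
39^20 ≡ 47
39^30 ≡ 1
The order of 39 is 30, so the subgroup it generates has 30 elements.
The index is φ(61) / ord(39) = 60 / 30 = 2.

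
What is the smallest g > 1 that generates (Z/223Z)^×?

φ(223) = 223 − 1 = 222 = 2 · 3 · 37.
g is a primitive root iff g^(222/q) ≢ 1 (mod 223) for each prime q ∈ {2, 3, 37}.
g = 2: 2^111 ≡ 1 — hits 1, so not a primitive root.
g = 3: 3^111 ≡ 222; 3^74 ≡ 183; 3^6 ≡ 60 — none is 1, so 3 is a primitive root.
So 3 is the smallest generator of (Z/223Z)^×.

3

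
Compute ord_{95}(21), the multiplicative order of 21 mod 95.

18

By Lagrange's theorem, ord_95(21) divides φ(95) = φ(5·19) = (5−1)·(19−1) = 4·18 = 72 = 2^3 · 3^2.
Divisors of 72: 1, 2, 3, 4, 6, 8, 9, 12, 18, 24, 36, 72.
Compute 21^d (mod 95) for the divisors d until we hit 1:
21^1 ≡ 21 (mod 95)
21^2 ≡ 61 (mod 95)
21^3 ≡ 46 (mod 95)
21^4 ≡ 16 (mod 95)
21^6 ≡ 26 (mod 95)
21^8 ≡ 66 (mod 95)
21^9 ≡ 56 (mod 95)
21^12 ≡ 11 (mod 95)
21^18 ≡ 1 (mod 95) ✓
Therefore the multiplicative order of 21 modulo 95 is 18.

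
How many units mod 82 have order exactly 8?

4

φ(82) = φ(2)·φ(41) = 1·40 = 40 = 2^3 · 5.
In a cyclic group of order 40, there are φ(d) elements of order d for each divisor d of 40, and zero for non-divisors.
8 = 2^3 divides 40, and φ(8) = 4.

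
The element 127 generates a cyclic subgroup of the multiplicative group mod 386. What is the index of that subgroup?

1

ord(127) | φ(386) = φ(2)·φ(193) = 1·192 = 192 = 2^6 · 3.
Divisors of 192: 1, 2, 3, 4, 6, 8, 12, 16, 24, 32, 48, 64, 96, 192.
Check 127^d mod 386 for each divisor in increasing order:
127^1 ≡ 127 (mod 386)
127^2 ≡ 303 (mod 386)
127^3 ≡ 267 (mod 386)
127^4 ≡ 327 (mod 386)
127^6 ≡ 265 (mod 386)
127^8 ≡ 7 (mod 386)
127^12 ≡ 359 (mod 386)
127^16 ≡ 49 (mod 386)
127^24 ≡ 343 (mod 386)
127^32 ≡ 85 (mod 386)
127^48 ≡ 305 (mod 386)
127^64 ≡ 277 (mod 386)
127^96 ≡ 385 (mod 386)
127^192 ≡ 1 (mod 386) ✓
Thus |⟨127⟩| = ord(127) = 192.
The index is φ(386) / ord(127) = 192 / 192 = 1.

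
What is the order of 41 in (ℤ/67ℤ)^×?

66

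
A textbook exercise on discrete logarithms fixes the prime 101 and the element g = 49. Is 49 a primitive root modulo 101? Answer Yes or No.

No

φ(101) = 101 − 1 = 100 = 2^2 · 5^2.
49 is a primitive root mod 101 iff 49^(φ(101)/q) ≢ 1 for every prime q | φ(101), i.e. q ∈ {2, 5}.
49^50 ≡ 1 (mod 101)  [q = 2: ≡ 1 ✗]
49^20 ≡ 87 (mod 101)  [q = 5: ≢ 1 ✓]
49^50 ≡ 1 shows ord(49) | 50, strictly less than φ(101); not a primitive root.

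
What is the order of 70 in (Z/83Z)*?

Since 70 ∈ (Z/83Z)^×, its order divides φ(83) = 83 − 1 = 82 = 2 · 41.
Divisors of 82: 1, 2, 41, 82.
Test each divisor d:
70^1 ≡ 70 (mod 83)
70^2 ≡ 3 (mod 83)
70^41 ≡ 1 (mod 83) ✓
Therefore the multiplicative order of 70 modulo 83 is 41.

41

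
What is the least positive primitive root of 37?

φ(37) = 37 − 1 = 36 = 2^2 · 3^2.
Test candidates g = 2, 3, … against the prime factors q ∈ {2, 3} of φ(37): g is a generator iff g^(36/q) ≢ 1 for every such q.
g = 2: 2^18 ≡ 36; 2^12 ≡ 26 — none is 1, so 2 is a primitive root.
Hence the least primitive root of 37 is 2.

2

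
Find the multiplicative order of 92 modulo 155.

The order of 92 must divide φ(155) = φ(5·31) = (5−1)·(31−1) = 4·30 = 120 = 2^3 · 3 · 5.
Divisors of 120: 1, 2, 3, 4, 5, 6, 8, 10, 12, 15, 20, 24, 30, 40, 60, 120.
Evaluate successive powers at the divisors of 120:
92^1 ≡ 92 (mod 155)
92^2 ≡ 94 (mod 155)
92^3 ≡ 123 (mod 155)
92^4 ≡ 1 (mod 155) ✓
So ord_155(92) = 4.

4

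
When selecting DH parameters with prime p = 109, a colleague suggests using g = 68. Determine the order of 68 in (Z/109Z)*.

12

By Lagrange's theorem, ord_109(68) divides φ(109) = 109 − 1 = 108 = 2^2 · 3^3.
Divisors of 108: 1, 2, 3, 4, 6, 9, 12, 18, 27, 36, 54, 108.
Evaluate successive powers at the divisors of 108:
68^1 ≡ 68
68^2 ≡ 46
68^3 ≡ 76
68^4 ≡ 45
68^6 ≡ 108
68^9 ≡ 33
68^12 ≡ 1
So ord_109(68) = 12.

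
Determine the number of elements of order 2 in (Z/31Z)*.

1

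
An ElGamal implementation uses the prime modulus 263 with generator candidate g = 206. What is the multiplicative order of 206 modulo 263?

The order of 206 must divide φ(263) = 263 − 1 = 262 = 2 · 131.
Divisors of 262: 1, 2, 131, 262.
Test each divisor d:
206^1 ≡ 206 (mod 263)
206^2 ≡ 93 (mod 263)
206^131 ≡ 1 (mod 263) ✓
The smallest such exponent is 131, so the order of 206 is 131.

131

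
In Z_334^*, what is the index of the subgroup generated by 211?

Since 211 ∈ (Z/334Z)^×, its order divides φ(334) = φ(2)·φ(167) = 1·166 = 166 = 2 · 83.
Divisors of 166: 1, 2, 83, 166.
Check 211^d mod 334 for each divisor in increasing order:
211^1 ≡ 211 (mod 334)
211^2 ≡ 99 (mod 334)
211^83 ≡ 1 (mod 334) ✓
The order of 211 is 83, so the subgroup it generates has 83 elements.
Index = |(Z/334Z)^×| / |⟨211⟩| = 166 / 83 = 2.

2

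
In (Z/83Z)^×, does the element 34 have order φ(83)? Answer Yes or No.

Yes

φ(83) = 83 − 1 = 82 = 2 · 41.
Test 34^(82/q) mod 83 for each prime factor q of 82:
34^41 ≡ 82 (mod 83)  [q = 2: ≢ 1 ✓]
34^2 ≡ 77 (mod 83)  [q = 41: ≢ 1 ✓]
None equal 1, so ord_83(34) = 82: 34 is a primitive root.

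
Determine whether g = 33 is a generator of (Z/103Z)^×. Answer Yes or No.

No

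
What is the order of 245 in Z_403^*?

The order of 245 must divide φ(403) = φ(13·31) = (13−1)·(31−1) = 12·30 = 360 = 2^3 · 3^2 · 5.
Divisors of 360: 1, 2, 3, 4, 5, 6, 8, 9, 10, 12, 15, 18, 20, 24, 30, 36, 40, 45, 60, 72, 90, 120, 180, 360.
Check 245^d mod 403 for each divisor in increasing order:
245^1 ≡ 245 (mod 403)
245^2 ≡ 381 (mod 403)
245^3 ≡ 252 (mod 403)
245^4 ≡ 81 (mod 403)
245^5 ≡ 98 (mod 403)
245^6 ≡ 233 (mod 403)
245^8 ≡ 113 (mod 403)
245^9 ≡ 281 (mod 403)
245^10 ≡ 335 (mod 403)
245^12 ≡ 287 (mod 403)
245^15 ≡ 187 (mod 403)
245^18 ≡ 376 (mod 403)
245^20 ≡ 191 (mod 403)
245^24 ≡ 157 (mod 403)
245^30 ≡ 311 (mod 403)
245^36 ≡ 326 (mod 403)
245^40 ≡ 211 (mod 403)
245^45 ≡ 125 (mod 403)
245^60 ≡ 1 (mod 403) ✓
Therefore the multiplicative order of 245 modulo 403 is 60.

60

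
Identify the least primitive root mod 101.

φ(101) = 101 − 1 = 100 = 2^2 · 5^2.
g is a primitive root iff g^(100/q) ≢ 1 (mod 101) for each prime q ∈ {2, 5}.
g = 2: 2^50 ≡ 100; 2^20 ≡ 95 — none is 1, so 2 is a primitive root.
So 2 is the smallest generator of (Z/101Z)^×.

2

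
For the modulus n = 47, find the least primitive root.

5

φ(47) = 47 − 1 = 46 = 2 · 23.
g is a primitive root iff g^(46/q) ≢ 1 (mod 47) for each prime q ∈ {2, 23}.
g = 2: 2^23 ≡ 1 — hits 1, so not a primitive root.
g = 3: 3^23 ≡ 1 — hits 1, so not a primitive root.
g = 4: 4^23 ≡ 1 — hits 1, so not a primitive root.
g = 5: 5^23 ≡ 46; 5^2 ≡ 25 — none is 1, so 5 is a primitive root.
So 5 is the smallest generator of (Z/47Z)^×.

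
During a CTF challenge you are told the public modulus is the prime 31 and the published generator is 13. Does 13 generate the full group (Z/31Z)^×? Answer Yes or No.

Yes

φ(31) = 31 − 1 = 30 = 2 · 3 · 5.
13 is a primitive root mod 31 iff 13^(φ(31)/q) ≢ 1 for every prime q | φ(31), i.e. q ∈ {2, 3, 5}.
13^15 ≡ 30 (mod 31)  [q = 2: ≢ 1 ✓]
13^10 ≡ 5 (mod 31)  [q = 3: ≢ 1 ✓]
13^6 ≡ 16 (mod 31)  [q = 5: ≢ 1 ✓]
Every test exponent gives a nontrivial residue, hence 13 generates the full group.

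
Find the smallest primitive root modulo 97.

5

φ(97) = 97 − 1 = 96 = 2^5 · 3.
g is a primitive root iff g^(96/q) ≢ 1 (mod 97) for each prime q ∈ {2, 3}.
g = 2: 2^48 ≡ 1 — hits 1, so not a primitive root.
g = 3: 3^48 ≡ 1 — hits 1, so not a primitive root.
g = 4: 4^48 ≡ 1 — hits 1, so not a primitive root.
g = 5: 5^48 ≡ 96; 5^32 ≡ 35 — none is 1, so 5 is a primitive root.
Hence the least primitive root of 97 is 5.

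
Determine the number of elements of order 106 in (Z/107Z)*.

52

φ(107) = 107 − 1 = 106 = 2 · 53.
(Z/107Z)^× is cyclic (|G| = 106); a cyclic group of order m has exactly φ(d) elements of each order d | m, and none otherwise.
106 = 2 · 53 divides 106, and φ(106) = 52.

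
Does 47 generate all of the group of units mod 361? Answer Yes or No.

No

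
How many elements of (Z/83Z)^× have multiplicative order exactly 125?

0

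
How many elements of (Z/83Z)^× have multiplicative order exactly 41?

φ(83) = 83 − 1 = 82 = 2 · 41.
Since (Z/83Z)^× is cyclic of order 82, the number of elements of order d is φ(d) when d | 82 and 0 otherwise.
41 | 82, and φ(41) = 41 − 1 = 40.

40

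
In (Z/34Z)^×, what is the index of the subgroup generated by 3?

1

ord(3) | φ(34) = φ(2)·φ(17) = 1·16 = 16 = 2^4.
Divisors of 16: 1, 2, 4, 8, 16.
Test each divisor d:
3^1 ≡ 3 (mod 34)
3^2 ≡ 9 (mod 34)
3^4 ≡ 13 (mod 34)
3^8 ≡ 33 (mod 34)
3^16 ≡ 1 (mod 34) ✓
So ord_34(3) = 16, hence |⟨3⟩| = 16.
[(Z/34Z)^× : ⟨3⟩] = 16/16 = 1.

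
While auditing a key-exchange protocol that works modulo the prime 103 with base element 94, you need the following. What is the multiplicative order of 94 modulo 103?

Since 94 ∈ (Z/103Z)^×, its order divides φ(103) = 103 − 1 = 102 = 2 · 3 · 17.
Divisors of 102: 1, 2, 3, 6, 17, 34, 51, 102.
Check 94^d mod 103 for each divisor in increasing order:
94^1 ≡ 94 (mod 103)
94^2 ≡ 81 (mod 103)
94^3 ≡ 95 (mod 103)
94^6 ≡ 64 (mod 103)
94^17 ≡ 102 (mod 103)
94^34 ≡ 1 (mod 103) ✓
So ord_103(94) = 34.

34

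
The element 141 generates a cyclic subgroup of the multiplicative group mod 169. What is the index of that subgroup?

1

By Lagrange's theorem, ord_169(141) divides φ(169) = φ(13^2) = 13·(13−1) = 156 = 2^2 · 3 · 13.
Divisors of 156: 1, 2, 3, 4, 6, 12, 13, 26, 39, 52, 78, 156.
Evaluate successive powers at the divisors of 156:
141^1 ≡ 141
141^2 ≡ 108
141^3 ≡ 18
141^4 ≡ 3
141^6 ≡ 155
141^12 ≡ 27
141^13 ≡ 89
141^26 ≡ 147
141^39 ≡ 70
141^52 ≡ 146
141^78 ≡ 168
141^156 ≡ 1
Thus |⟨141⟩| = ord(141) = 156.
Index = |(Z/169Z)^×| / |⟨141⟩| = 156 / 156 = 1.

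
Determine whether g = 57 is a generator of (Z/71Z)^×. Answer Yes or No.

φ(71) = 71 − 1 = 70 = 2 · 5 · 7.
57 is a primitive root mod 71 iff 57^(φ(71)/q) ≢ 1 for every prime q | φ(71), i.e. q ∈ {2, 5, 7}.
57^35 ≡ 1 (mod 71)  [q = 2: ≡ 1 ✗]
57^14 ≡ 5 (mod 71)  [q = 5: ≢ 1 ✓]
57^10 ≡ 1 (mod 71)  [q = 7: ≡ 1 ✗]
Since 57^35 ≡ 1, the order of 57 divides 35 < 70, so 57 is not a primitive root.

No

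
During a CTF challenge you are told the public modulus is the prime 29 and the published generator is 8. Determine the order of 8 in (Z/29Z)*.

ord(8) | φ(29) = 29 − 1 = 28 = 2^2 · 7.
Divisors of 28: 1, 2, 4, 7, 14, 28.
Test each divisor d:
8^1 ≡ 8
8^2 ≡ 6
8^4 ≡ 7
8^7 ≡ 17
8^14 ≡ 28
8^28 ≡ 1
Hence ord(8) = 28.

28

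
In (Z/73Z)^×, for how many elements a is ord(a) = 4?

2

φ(73) = 73 − 1 = 72 = 2^3 · 3^2.
(Z/73Z)^× is cyclic (|G| = 72); a cyclic group of order m has exactly φ(d) elements of each order d | m, and none otherwise.
4 = 2^2 divides 72, and φ(4) = 2.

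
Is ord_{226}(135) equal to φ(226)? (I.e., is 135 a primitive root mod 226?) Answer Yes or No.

No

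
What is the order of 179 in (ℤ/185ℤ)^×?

By Lagrange's theorem, ord_185(179) divides φ(185) = φ(5·37) = (5−1)·(37−1) = 4·36 = 144 = 2^4 · 3^2.
Divisors of 144: 1, 2, 3, 4, 6, 8, 9, 12, 16, 18, 24, 36, 48, 72, 144.
Evaluate successive powers at the divisors of 144:
179^1 ≡ 179
179^2 ≡ 36
179^3 ≡ 154
179^4 ≡ 1
Hence ord(179) = 4.

4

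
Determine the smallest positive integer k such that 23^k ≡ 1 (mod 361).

171

ord(23) | φ(361) = φ(19^2) = 19·(19−1) = 342 = 2 · 3^2 · 19.
Divisors of 342: 1, 2, 3, 6, 9, 18, 19, 38, 57, 114, 171, 342.
Test each divisor d:
23^1 ≡ 23 (mod 361)
23^2 ≡ 168 (mod 361)
23^3 ≡ 254 (mod 361)
23^6 ≡ 258 (mod 361)
23^9 ≡ 191 (mod 361)
23^18 ≡ 20 (mod 361)
23^19 ≡ 99 (mod 361)
23^38 ≡ 54 (mod 361)
23^57 ≡ 292 (mod 361)
23^114 ≡ 68 (mod 361)
23^171 ≡ 1 (mod 361) ✓
The smallest such exponent is 171, so the order of 23 is 171.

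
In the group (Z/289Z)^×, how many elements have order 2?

φ(289) = φ(17^2) = 17·(17−1) = 272 = 2^4 · 17.
(Z/289Z)^× is cyclic (|G| = 272); a cyclic group of order m has exactly φ(d) elements of each order d | m, and none otherwise.
2 | 272, and φ(2) = 2 − 1 = 1.

1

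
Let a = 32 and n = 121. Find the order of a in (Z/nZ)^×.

22

ord(32) | φ(121) = φ(11^2) = 11·(11−1) = 110 = 2 · 5 · 11.
Divisors of 110: 1, 2, 5, 10, 11, 22, 55, 110.
Check 32^d mod 121 for each divisor in increasing order:
32^1 ≡ 32
32^2 ≡ 56
32^5 ≡ 43
32^10 ≡ 34
32^11 ≡ 120
32^22 ≡ 1
Therefore the multiplicative order of 32 modulo 121 is 22.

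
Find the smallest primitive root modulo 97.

5

φ(97) = 97 − 1 = 96 = 2^5 · 3.
g is a primitive root iff g^(96/q) ≢ 1 (mod 97) for each prime q ∈ {2, 3}.
g = 2: 2^48 ≡ 1 — hits 1, so not a primitive root.
g = 3: 3^48 ≡ 1 — hits 1, so not a primitive root.
g = 4: 4^48 ≡ 1 — hits 1, so not a primitive root.
g = 5: 5^48 ≡ 96; 5^32 ≡ 35 — none is 1, so 5 is a primitive root.
The smallest primitive root modulo 97 is 5.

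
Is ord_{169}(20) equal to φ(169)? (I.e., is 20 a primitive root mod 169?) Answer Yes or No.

Yes

φ(169) = φ(13^2) = 13·(13−1) = 156 = 2^2 · 3 · 13.
An element g generates (Z/169Z)^× iff g^(156/q) ≢ 1 (mod 169) for each prime q ∈ {2, 3, 13}.
20^78 ≡ 168 (mod 169)  [q = 2: ≢ 1 ✓]
20^52 ≡ 22 (mod 169)  [q = 3: ≢ 1 ✓]
20^12 ≡ 92 (mod 169)  [q = 13: ≢ 1 ✓]
All checks pass, so 20 has order 156 and is a primitive root modulo 169.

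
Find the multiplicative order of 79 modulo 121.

110

The order of 79 must divide φ(121) = φ(11^2) = 11·(11−1) = 110 = 2 · 5 · 11.
Divisors of 110: 1, 2, 5, 10, 11, 22, 55, 110.
Compute 79^d (mod 121) for the divisors d until we hit 1:
79^1 ≡ 79 (mod 121)
79^2 ≡ 70 (mod 121)
79^5 ≡ 21 (mod 121)
79^10 ≡ 78 (mod 121)
79^11 ≡ 112 (mod 121)
79^22 ≡ 81 (mod 121)
79^55 ≡ 120 (mod 121)
79^110 ≡ 1 (mod 121) ✓
Hence ord(79) = 110.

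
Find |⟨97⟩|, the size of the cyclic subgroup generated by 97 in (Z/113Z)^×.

Since 97 ∈ (Z/113Z)^×, its order divides φ(113) = 113 − 1 = 112 = 2^4 · 7.
Divisors of 112: 1, 2, 4, 7, 8, 14, 16, 28, 56, 112.
Evaluate successive powers at the divisors of 112:
97^1 ≡ 97 (mod 113)
97^2 ≡ 30 (mod 113)
97^4 ≡ 109 (mod 113)
97^7 ≡ 112 (mod 113)
97^8 ≡ 16 (mod 113)
97^14 ≡ 1 (mod 113) ✓
Therefore the multiplicative order of 97 modulo 113 is 14.

14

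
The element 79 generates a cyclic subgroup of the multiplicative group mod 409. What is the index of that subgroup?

3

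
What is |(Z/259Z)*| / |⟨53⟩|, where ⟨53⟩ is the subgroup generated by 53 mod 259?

24

Since 53 ∈ (Z/259Z)^×, its order divides φ(259) = φ(7·37) = (7−1)·(37−1) = 6·36 = 216 = 2^3 · 3^3.
Divisors of 216: 1, 2, 3, 4, 6, 8, 9, 12, 18, 24, 27, 36, 54, 72, 108, 216.
Check 53^d mod 259 for each divisor in increasing order:
53^1 ≡ 53 (mod 259)
53^2 ≡ 219 (mod 259)
53^3 ≡ 211 (mod 259)
53^4 ≡ 46 (mod 259)
53^6 ≡ 232 (mod 259)
53^8 ≡ 44 (mod 259)
53^9 ≡ 1 (mod 259) ✓
The order of 53 is 9, so the subgroup it generates has 9 elements.
[(Z/259Z)^× : ⟨53⟩] = 216/9 = 24.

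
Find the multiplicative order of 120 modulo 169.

39

ord(120) | φ(169) = φ(13^2) = 13·(13−1) = 156 = 2^2 · 3 · 13.
Divisors of 156: 1, 2, 3, 4, 6, 12, 13, 26, 39, 52, 78, 156.
Test each divisor d:
120^1 ≡ 120 (mod 169)
120^2 ≡ 35 (mod 169)
120^3 ≡ 144 (mod 169)
120^4 ≡ 42 (mod 169)
120^6 ≡ 118 (mod 169)
120^12 ≡ 66 (mod 169)
120^13 ≡ 146 (mod 169)
120^26 ≡ 22 (mod 169)
120^39 ≡ 1 (mod 169) ✓
The smallest such exponent is 39, so the order of 120 is 39.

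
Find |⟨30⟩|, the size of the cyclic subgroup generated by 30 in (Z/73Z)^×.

24

Since 30 ∈ (Z/73Z)^×, its order divides φ(73) = 73 − 1 = 72 = 2^3 · 3^2.
Divisors of 72: 1, 2, 3, 4, 6, 8, 9, 12, 18, 24, 36, 72.
Test each divisor d:
30^1 ≡ 30 (mod 73)
30^2 ≡ 24 (mod 73)
30^3 ≡ 63 (mod 73)
30^4 ≡ 65 (mod 73)
30^6 ≡ 27 (mod 73)
30^8 ≡ 64 (mod 73)
30^9 ≡ 22 (mod 73)
30^12 ≡ 72 (mod 73)
30^18 ≡ 46 (mod 73)
30^24 ≡ 1 (mod 73) ✓
Hence ord(30) = 24.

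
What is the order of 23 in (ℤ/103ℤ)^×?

17

ord(23) | φ(103) = 103 − 1 = 102 = 2 · 3 · 17.
Divisors of 102: 1, 2, 3, 6, 17, 34, 51, 102.
Compute 23^d (mod 103) for the divisors d until we hit 1:
23^1 ≡ 23 (mod 103)
23^2 ≡ 14 (mod 103)
23^3 ≡ 13 (mod 103)
23^6 ≡ 66 (mod 103)
23^17 ≡ 1 (mod 103) ✓
So ord_103(23) = 17.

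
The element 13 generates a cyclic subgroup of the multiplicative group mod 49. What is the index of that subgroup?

ord(13) | φ(49) = φ(7^2) = 7·(7−1) = 42 = 2 · 3 · 7.
Divisors of 42: 1, 2, 3, 6, 7, 14, 21, 42.
Check 13^d mod 49 for each divisor in increasing order:
13^1 ≡ 13
13^2 ≡ 22
13^3 ≡ 41
13^6 ≡ 15
13^7 ≡ 48
13^14 ≡ 1
Thus |⟨13⟩| = ord(13) = 14.
The index is φ(49) / ord(13) = 42 / 14 = 3.

3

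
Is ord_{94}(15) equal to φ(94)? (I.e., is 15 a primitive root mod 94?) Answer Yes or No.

Yes

φ(94) = φ(2)·φ(47) = 1·46 = 46 = 2 · 23.
An element g generates (Z/94Z)^× iff g^(46/q) ≢ 1 (mod 94) for each prime q ∈ {2, 23}.
15^23 ≡ 93 (mod 94)  [q = 2: ≢ 1 ✓]
15^2 ≡ 37 (mod 94)  [q = 23: ≢ 1 ✓]
Every test exponent gives a nontrivial residue, hence 15 generates the full group.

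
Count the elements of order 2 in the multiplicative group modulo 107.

1

φ(107) = 107 − 1 = 106 = 2 · 53.
Since (Z/107Z)^× is cyclic of order 106, the number of elements of order d is φ(d) when d | 106 and 0 otherwise.
2 | 106, and φ(2) = 2 − 1 = 1.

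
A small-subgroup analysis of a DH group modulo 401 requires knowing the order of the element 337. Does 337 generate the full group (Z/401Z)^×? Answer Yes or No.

No

φ(401) = 401 − 1 = 400 = 2^4 · 5^2.
It suffices to check that the order of 337 is not a proper divisor of 400: compute 337^(400/q) for q ∈ {2, 5}.
337^200 ≡ 1 (mod 401)  [q = 2: ≡ 1 ✗]
337^80 ≡ 72 (mod 401)  [q = 5: ≢ 1 ✓]
The check at q = 2 fails, so 337 generates a proper subgroup.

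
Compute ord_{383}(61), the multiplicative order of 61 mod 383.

ord(61) | φ(383) = 383 − 1 = 382 = 2 · 191.
Divisors of 382: 1, 2, 191, 382.
Check 61^d mod 383 for each divisor in increasing order:
61^1 ≡ 61 (mod 383)
61^2 ≡ 274 (mod 383)
61^191 ≡ 382 (mod 383)
61^382 ≡ 1 (mod 383) ✓
So ord_383(61) = 382.

382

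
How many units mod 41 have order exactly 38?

0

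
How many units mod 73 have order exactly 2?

1

φ(73) = 73 − 1 = 72 = 2^3 · 3^2.
(Z/73Z)^× is cyclic (|G| = 72); a cyclic group of order m has exactly φ(d) elements of each order d | m, and none otherwise.
2 | 72, and φ(2) = 2 − 1 = 1.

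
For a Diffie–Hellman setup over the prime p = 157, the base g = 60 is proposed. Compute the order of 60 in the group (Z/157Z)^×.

ord(60) | φ(157) = 157 − 1 = 156 = 2^2 · 3 · 13.
Divisors of 156: 1, 2, 3, 4, 6, 12, 13, 26, 39, 52, 78, 156.
Check 60^d mod 157 for each divisor in increasing order:
60^1 ≡ 60 (mod 157)
60^2 ≡ 146 (mod 157)
60^3 ≡ 125 (mod 157)
60^4 ≡ 121 (mod 157)
60^6 ≡ 82 (mod 157)
60^12 ≡ 130 (mod 157)
60^13 ≡ 107 (mod 157)
60^26 ≡ 145 (mod 157)
60^39 ≡ 129 (mod 157)
60^52 ≡ 144 (mod 157)
60^78 ≡ 156 (mod 157)
60^156 ≡ 1 (mod 157) ✓
Hence ord(60) = 156.

156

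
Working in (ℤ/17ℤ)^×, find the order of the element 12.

16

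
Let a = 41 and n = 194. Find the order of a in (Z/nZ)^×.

96

ord(41) | φ(194) = φ(2)·φ(97) = 1·96 = 96 = 2^5 · 3.
Divisors of 96: 1, 2, 3, 4, 6, 8, 12, 16, 24, 32, 48, 96.
Check 41^d mod 194 for each divisor in increasing order:
41^1 ≡ 41
41^2 ≡ 129
41^3 ≡ 51
41^4 ≡ 151
41^6 ≡ 79
41^8 ≡ 103
41^12 ≡ 33
41^16 ≡ 133
41^24 ≡ 119
41^32 ≡ 35
41^48 ≡ 193
41^96 ≡ 1
The smallest such exponent is 96, so the order of 41 is 96.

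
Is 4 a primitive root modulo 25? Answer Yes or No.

φ(25) = φ(5^2) = 5·(5−1) = 20 = 2^2 · 5.
An element g generates (Z/25Z)^× iff g^(20/q) ≢ 1 (mod 25) for each prime q ∈ {2, 5}.
4^10 ≡ 1 (mod 25)  [q = 2: ≡ 1 ✗]
4^4 ≡ 6 (mod 25)  [q = 5: ≢ 1 ✓]
Since 4^10 ≡ 1, the order of 4 divides 10 < 20, so 4 is not a primitive root.

No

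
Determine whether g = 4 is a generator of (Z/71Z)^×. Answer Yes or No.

φ(71) = 71 − 1 = 70 = 2 · 5 · 7.
An element g generates (Z/71Z)^× iff g^(70/q) ≢ 1 (mod 71) for each prime q ∈ {2, 5, 7}.
4^35 ≡ 1 (mod 71)  [q = 2: ≡ 1 ✗]
4^14 ≡ 5 (mod 71)  [q = 5: ≢ 1 ✓]
4^10 ≡ 48 (mod 71)  [q = 7: ≢ 1 ✓]
The check at q = 2 fails, so 4 generates a proper subgroup.

No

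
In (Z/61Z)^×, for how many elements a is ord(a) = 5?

φ(61) = 61 − 1 = 60 = 2^2 · 3 · 5.
Since (Z/61Z)^× is cyclic of order 60, the number of elements of order d is φ(d) when d | 60 and 0 otherwise.
5 | 60, and φ(5) = 5 − 1 = 4.

4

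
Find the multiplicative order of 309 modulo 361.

171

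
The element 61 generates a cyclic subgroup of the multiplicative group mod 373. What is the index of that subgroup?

1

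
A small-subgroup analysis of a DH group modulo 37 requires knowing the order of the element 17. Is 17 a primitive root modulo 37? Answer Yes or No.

φ(37) = 37 − 1 = 36 = 2^2 · 3^2.
Test 17^(36/q) mod 37 for each prime factor q of 36:
17^18 ≡ 36 (mod 37)  [q = 2: ≢ 1 ✓]
17^12 ≡ 26 (mod 37)  [q = 3: ≢ 1 ✓]
All checks pass, so 17 has order 36 and is a primitive root modulo 37.

Yes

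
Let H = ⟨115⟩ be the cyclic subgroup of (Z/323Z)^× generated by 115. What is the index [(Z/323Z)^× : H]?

72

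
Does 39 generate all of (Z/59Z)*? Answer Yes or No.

Yes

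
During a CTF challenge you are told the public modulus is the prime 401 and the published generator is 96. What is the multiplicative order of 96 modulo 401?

The order of 96 must divide φ(401) = 401 − 1 = 400 = 2^4 · 5^2.
Divisors of 400: 1, 2, 4, 5, 8, 10, 16, 20, 25, 40, 50, 80, 100, 200, 400.
Check 96^d mod 401 for each divisor in increasing order:
96^1 ≡ 96 (mod 401)
96^2 ≡ 394 (mod 401)
96^4 ≡ 49 (mod 401)
96^5 ≡ 293 (mod 401)
96^8 ≡ 396 (mod 401)
96^10 ≡ 35 (mod 401)
96^16 ≡ 25 (mod 401)
96^20 ≡ 22 (mod 401)
96^25 ≡ 30 (mod 401)
96^40 ≡ 83 (mod 401)
96^50 ≡ 98 (mod 401)
96^80 ≡ 72 (mod 401)
96^100 ≡ 381 (mod 401)
96^200 ≡ 400 (mod 401)
96^400 ≡ 1 (mod 401) ✓
The smallest such exponent is 400, so the order of 96 is 400.

400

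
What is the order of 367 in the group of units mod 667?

28

Since 367 ∈ (Z/667Z)^×, its order divides φ(667) = φ(23·29) = (23−1)·(29−1) = 22·28 = 616 = 2^3 · 7 · 11.
Divisors of 616: 1, 2, 4, 7, 8, 11, 14, 22, 28, 44, 56, 77, 88, 154, 308, 616.
Test each divisor d:
367^1 ≡ 367
367^2 ≡ 622
367^4 ≡ 24
367^7 ≡ 505
367^8 ≡ 576
367^11 ≡ 114
367^14 ≡ 231
367^22 ≡ 323
367^28 ≡ 1
Therefore the multiplicative order of 367 modulo 667 is 28.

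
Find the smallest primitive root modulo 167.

5

φ(167) = 167 − 1 = 166 = 2 · 83.
g is a primitive root iff g^(166/q) ≢ 1 (mod 167) for each prime q ∈ {2, 83}.
g = 2: 2^83 ≡ 1 — hits 1, so not a primitive root.
g = 3: 3^83 ≡ 1 — hits 1, so not a primitive root.
g = 4: 4^83 ≡ 1 — hits 1, so not a primitive root.
g = 5: 5^83 ≡ 166; 5^2 ≡ 25 — none is 1, so 5 is a primitive root.
So 5 is the smallest generator of (Z/167Z)^×.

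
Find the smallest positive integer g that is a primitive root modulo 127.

3

φ(127) = 127 − 1 = 126 = 2 · 3^2 · 7.
Test candidates g = 2, 3, … against the prime factors q ∈ {2, 3, 7} of φ(127): g is a generator iff g^(126/q) ≢ 1 for every such q.
g = 2: 2^63 ≡ 1 — hits 1, so not a primitive root.
g = 3: 3^63 ≡ 126; 3^42 ≡ 107; 3^18 ≡ 4 — none is 1, so 3 is a primitive root.
Hence the least primitive root of 127 is 3.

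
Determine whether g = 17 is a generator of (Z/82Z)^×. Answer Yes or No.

Yes

φ(82) = φ(2)·φ(41) = 1·40 = 40 = 2^3 · 5.
It suffices to check that the order of 17 is not a proper divisor of 40: compute 17^(40/q) for q ∈ {2, 5}.
17^20 ≡ 81 (mod 82)  [q = 2: ≢ 1 ✓]
17^8 ≡ 57 (mod 82)  [q = 5: ≢ 1 ✓]
None equal 1, so ord_82(17) = 40: 17 is a primitive root.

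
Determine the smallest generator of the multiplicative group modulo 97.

φ(97) = 97 − 1 = 96 = 2^5 · 3.
g is a primitive root iff g^(96/q) ≢ 1 (mod 97) for each prime q ∈ {2, 3}.
g = 2: 2^48 ≡ 1 — hits 1, so not a primitive root.
g = 3: 3^48 ≡ 1 — hits 1, so not a primitive root.
g = 4: 4^48 ≡ 1 — hits 1, so not a primitive root.
g = 5: 5^48 ≡ 96; 5^32 ≡ 35 — none is 1, so 5 is a primitive root.
Hence the least primitive root of 97 is 5.

5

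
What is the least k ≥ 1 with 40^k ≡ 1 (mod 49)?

42

The order of 40 must divide φ(49) = φ(7^2) = 7·(7−1) = 42 = 2 · 3 · 7.
Divisors of 42: 1, 2, 3, 6, 7, 14, 21, 42.
Check 40^d mod 49 for each divisor in increasing order:
40^1 ≡ 40 (mod 49)
40^2 ≡ 32 (mod 49)
40^3 ≡ 6 (mod 49)
40^6 ≡ 36 (mod 49)
40^7 ≡ 19 (mod 49)
40^14 ≡ 18 (mod 49)
40^21 ≡ 48 (mod 49)
40^42 ≡ 1 (mod 49) ✓
So ord_49(40) = 42.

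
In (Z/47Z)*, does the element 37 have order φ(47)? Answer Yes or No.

No

φ(47) = 47 − 1 = 46 = 2 · 23.
It suffices to check that the order of 37 is not a proper divisor of 46: compute 37^(46/q) for q ∈ {2, 23}.
37^23 ≡ 1 (mod 47)  [q = 2: ≡ 1 ✗]
37^2 ≡ 6 (mod 47)  [q = 23: ≢ 1 ✓]
Since 37^23 ≡ 1, the order of 37 divides 23 < 46, so 37 is not a primitive root.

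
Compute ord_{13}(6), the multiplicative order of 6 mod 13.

ord(6) | φ(13) = 13 − 1 = 12 = 2^2 · 3.
Divisors of 12: 1, 2, 3, 4, 6, 12.
Compute 6^d (mod 13) for the divisors d until we hit 1:
6^1 ≡ 6 (mod 13)
6^2 ≡ 10 (mod 13)
6^3 ≡ 8 (mod 13)
6^4 ≡ 9 (mod 13)
6^6 ≡ 12 (mod 13)
6^12 ≡ 1 (mod 13) ✓
Hence ord(6) = 12.

12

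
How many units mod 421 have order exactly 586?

0

φ(421) = 421 − 1 = 420 = 2^2 · 3 · 5 · 7.
(Z/421Z)^× is cyclic (|G| = 420); a cyclic group of order m has exactly φ(d) elements of each order d | m, and none otherwise.
Here 420 is not a multiple of 586, so there are no elements of order 586.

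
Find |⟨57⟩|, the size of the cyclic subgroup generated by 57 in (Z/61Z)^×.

15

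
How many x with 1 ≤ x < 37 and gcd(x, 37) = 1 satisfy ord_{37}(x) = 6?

φ(37) = 37 − 1 = 36 = 2^2 · 3^2.
(Z/37Z)^× is cyclic (|G| = 36); a cyclic group of order m has exactly φ(d) elements of each order d | m, and none otherwise.
6 = 2 · 3 divides 36, and φ(6) = 2.

2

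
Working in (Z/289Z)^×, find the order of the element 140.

68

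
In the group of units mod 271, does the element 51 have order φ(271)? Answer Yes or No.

φ(271) = 271 − 1 = 270 = 2 · 3^3 · 5.
Test 51^(270/q) mod 271 for each prime factor q of 270:
51^135 ≡ 270 (mod 271)  [q = 2: ≢ 1 ✓]
51^90 ≡ 28 (mod 271)  [q = 3: ≢ 1 ✓]
51^54 ≡ 10 (mod 271)  [q = 5: ≢ 1 ✓]
Every test exponent gives a nontrivial residue, hence 51 generates the full group.

Yes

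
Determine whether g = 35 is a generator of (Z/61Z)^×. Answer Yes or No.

Yes

φ(61) = 61 − 1 = 60 = 2^2 · 3 · 5.
An element g generates (Z/61Z)^× iff g^(60/q) ≢ 1 (mod 61) for each prime q ∈ {2, 3, 5}.
35^30 ≡ 60 (mod 61)  [q = 2: ≢ 1 ✓]
35^20 ≡ 13 (mod 61)  [q = 3: ≢ 1 ✓]
35^12 ≡ 9 (mod 61)  [q = 5: ≢ 1 ✓]
None equal 1, so ord_61(35) = 60: 35 is a primitive root.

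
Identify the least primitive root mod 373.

φ(373) = 373 − 1 = 372 = 2^2 · 3 · 31.
Test candidates g = 2, 3, … against the prime factors q ∈ {2, 3, 31} of φ(373): g is a generator iff g^(372/q) ≢ 1 for every such q.
g = 2: 2^186 ≡ 372; 2^124 ≡ 284; 2^12 ≡ 366 — none is 1, so 2 is a primitive root.
Hence the least primitive root of 373 is 2.

2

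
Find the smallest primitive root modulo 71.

7

φ(71) = 71 − 1 = 70 = 2 · 5 · 7.
Test candidates g = 2, 3, … against the prime factors q ∈ {2, 5, 7} of φ(71): g is a generator iff g^(70/q) ≢ 1 for every such q.
g = 2: 2^35 ≡ 1 — hits 1, so not a primitive root.
g = 3: 3^35 ≡ 1 — hits 1, so not a primitive root.
g = 4: 4^35 ≡ 1 — hits 1, so not a primitive root.
g = 5: 5^35 ≡ 1 — hits 1, so not a primitive root.
g = 6: 6^35 ≡ 1 — hits 1, so not a primitive root.
g = 7: 7^35 ≡ 70; 7^14 ≡ 54; 7^10 ≡ 45 — none is 1, so 7 is a primitive root.
So 7 is the smallest generator of (Z/71Z)^×.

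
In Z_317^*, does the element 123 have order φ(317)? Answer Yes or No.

φ(317) = 317 − 1 = 316 = 2^2 · 79.
It suffices to check that the order of 123 is not a proper divisor of 316: compute 123^(316/q) for q ∈ {2, 79}.
123^158 ≡ 1 (mod 317)  [q = 2: ≡ 1 ✗]
123^4 ≡ 278 (mod 317)  [q = 79: ≢ 1 ✓]
Since 123^158 ≡ 1, the order of 123 divides 158 < 316, so 123 is not a primitive root.

No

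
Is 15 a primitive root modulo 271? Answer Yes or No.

φ(271) = 271 − 1 = 270 = 2 · 3^3 · 5.
Test 15^(270/q) mod 271 for each prime factor q of 270:
15^135 ≡ 270 (mod 271)  [q = 2: ≢ 1 ✓]
15^90 ≡ 28 (mod 271)  [q = 3: ≢ 1 ✓]
15^54 ≡ 100 (mod 271)  [q = 5: ≢ 1 ✓]
None equal 1, so ord_271(15) = 270: 15 is a primitive root.

Yes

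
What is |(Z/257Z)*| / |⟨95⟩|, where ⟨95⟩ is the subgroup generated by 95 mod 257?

4

ord(95) | φ(257) = 257 − 1 = 256 = 2^8.
Divisors of 256: 1, 2, 4, 8, 16, 32, 64, 128, 256.
Evaluate successive powers at the divisors of 256:
95^1 ≡ 95
95^2 ≡ 30
95^4 ≡ 129
95^8 ≡ 193
95^16 ≡ 241
95^32 ≡ 256
95^64 ≡ 1
The order of 95 is 64, so the subgroup it generates has 64 elements.
Index = |(Z/257Z)^×| / |⟨95⟩| = 256 / 64 = 4.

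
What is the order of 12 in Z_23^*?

The order of 12 must divide φ(23) = 23 − 1 = 22 = 2 · 11.
Divisors of 22: 1, 2, 11, 22.
Evaluate successive powers at the divisors of 22:
12^1 ≡ 12 (mod 23)
12^2 ≡ 6 (mod 23)
12^11 ≡ 1 (mod 23) ✓
Therefore the multiplicative order of 12 modulo 23 is 11.

11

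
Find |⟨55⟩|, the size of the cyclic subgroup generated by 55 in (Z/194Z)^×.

The order of 55 must divide φ(194) = φ(2)·φ(97) = 1·96 = 96 = 2^5 · 3.
Divisors of 96: 1, 2, 3, 4, 6, 8, 12, 16, 24, 32, 48, 96.
Check 55^d mod 194 for each divisor in increasing order:
55^1 ≡ 55
55^2 ≡ 115
55^3 ≡ 117
55^4 ≡ 33
55^6 ≡ 109
55^8 ≡ 119
55^12 ≡ 47
55^16 ≡ 193
55^24 ≡ 75
55^32 ≡ 1
Therefore the multiplicative order of 55 modulo 194 is 32.

32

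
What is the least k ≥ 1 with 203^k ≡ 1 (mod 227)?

By Lagrange's theorem, ord_227(203) divides φ(227) = 227 − 1 = 226 = 2 · 113.
Divisors of 226: 1, 2, 113, 226.
Evaluate successive powers at the divisors of 226:
203^1 ≡ 203 (mod 227)
203^2 ≡ 122 (mod 227)
203^113 ≡ 1 (mod 227) ✓
Therefore the multiplicative order of 203 modulo 227 is 113.

113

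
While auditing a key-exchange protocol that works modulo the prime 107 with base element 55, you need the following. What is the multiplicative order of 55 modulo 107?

By Lagrange's theorem, ord_107(55) divides φ(107) = 107 − 1 = 106 = 2 · 53.
Divisors of 106: 1, 2, 53, 106.
Compute 55^d (mod 107) for the divisors d until we hit 1:
55^1 ≡ 55 (mod 107)
55^2 ≡ 29 (mod 107)
55^53 ≡ 106 (mod 107)
55^106 ≡ 1 (mod 107) ✓
Therefore the multiplicative order of 55 modulo 107 is 106.

106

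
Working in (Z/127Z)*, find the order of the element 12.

By Lagrange's theorem, ord_127(12) divides φ(127) = 127 − 1 = 126 = 2 · 3^2 · 7.
Divisors of 126: 1, 2, 3, 6, 7, 9, 14, 18, 21, 42, 63, 126.
Compute 12^d (mod 127) for the divisors d until we hit 1:
12^1 ≡ 12
12^2 ≡ 17
12^3 ≡ 77
12^6 ≡ 87
12^7 ≡ 28
12^9 ≡ 95
12^14 ≡ 22
12^18 ≡ 8
12^21 ≡ 108
12^42 ≡ 107
12^63 ≡ 126
12^126 ≡ 1
Therefore the multiplicative order of 12 modulo 127 is 126.

126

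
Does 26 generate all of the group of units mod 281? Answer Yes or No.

φ(281) = 281 − 1 = 280 = 2^3 · 5 · 7.
An element g generates (Z/281Z)^× iff g^(280/q) ≢ 1 (mod 281) for each prime q ∈ {2, 5, 7}.
26^140 ≡ 280 (mod 281)  [q = 2: ≢ 1 ✓]
26^56 ≡ 153 (mod 281)  [q = 5: ≢ 1 ✓]
26^40 ≡ 109 (mod 281)  [q = 7: ≢ 1 ✓]
All checks pass, so 26 has order 280 and is a primitive root modulo 281.

Yes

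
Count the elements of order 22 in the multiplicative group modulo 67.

φ(67) = 67 − 1 = 66 = 2 · 3 · 11.
Since (Z/67Z)^× is cyclic of order 66, the number of elements of order d is φ(d) when d | 66 and 0 otherwise.
22 = 2 · 11 divides 66, and φ(22) = 10.

10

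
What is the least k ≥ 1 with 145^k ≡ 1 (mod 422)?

Since 145 ∈ (Z/422Z)^×, its order divides φ(422) = φ(2)·φ(211) = 1·210 = 210 = 2 · 3 · 5 · 7.
Divisors of 210: 1, 2, 3, 5, 6, 7, 10, 14, 15, 21, 30, 35, 42, 70, 105, 210.
Evaluate successive powers at the divisors of 210:
145^1 ≡ 145 (mod 422)
145^2 ≡ 347 (mod 422)
145^3 ≡ 97 (mod 422)
145^5 ≡ 321 (mod 422)
145^6 ≡ 125 (mod 422)
145^7 ≡ 401 (mod 422)
145^10 ≡ 73 (mod 422)
145^14 ≡ 19 (mod 422)
145^15 ≡ 223 (mod 422)
145^21 ≡ 23 (mod 422)
145^30 ≡ 355 (mod 422)
145^35 ≡ 15 (mod 422)
145^42 ≡ 107 (mod 422)
145^70 ≡ 225 (mod 422)
145^105 ≡ 421 (mod 422)
145^210 ≡ 1 (mod 422) ✓
The smallest such exponent is 210, so the order of 145 is 210.

210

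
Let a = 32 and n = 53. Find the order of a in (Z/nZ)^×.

The order of 32 must divide φ(53) = 53 − 1 = 52 = 2^2 · 13.
Divisors of 52: 1, 2, 4, 13, 26, 52.
Compute 32^d (mod 53) for the divisors d until we hit 1:
32^1 ≡ 32 (mod 53)
32^2 ≡ 17 (mod 53)
32^4 ≡ 24 (mod 53)
32^13 ≡ 30 (mod 53)
32^26 ≡ 52 (mod 53)
32^52 ≡ 1 (mod 53) ✓
Hence ord(32) = 52.

52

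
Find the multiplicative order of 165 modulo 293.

ord(165) | φ(293) = 293 − 1 = 292 = 2^2 · 73.
Divisors of 292: 1, 2, 4, 73, 146, 292.
Evaluate successive powers at the divisors of 292:
165^1 ≡ 165 (mod 293)
165^2 ≡ 269 (mod 293)
165^4 ≡ 283 (mod 293)
165^73 ≡ 138 (mod 293)
165^146 ≡ 292 (mod 293)
165^292 ≡ 1 (mod 293) ✓
The smallest such exponent is 292, so the order of 165 is 292.

292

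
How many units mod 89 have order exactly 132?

0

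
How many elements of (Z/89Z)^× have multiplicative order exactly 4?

2

φ(89) = 89 − 1 = 88 = 2^3 · 11.
(Z/89Z)^× is cyclic (|G| = 88); a cyclic group of order m has exactly φ(d) elements of each order d | m, and none otherwise.
4 = 2^2 divides 88, and φ(4) = 2.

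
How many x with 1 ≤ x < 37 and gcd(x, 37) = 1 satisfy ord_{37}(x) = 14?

0

φ(37) = 37 − 1 = 36 = 2^2 · 3^2.
In a cyclic group of order 36, there are φ(d) elements of order d for each divisor d of 36, and zero for non-divisors.
Here 36 is not a multiple of 14, so there are no elements of order 14.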